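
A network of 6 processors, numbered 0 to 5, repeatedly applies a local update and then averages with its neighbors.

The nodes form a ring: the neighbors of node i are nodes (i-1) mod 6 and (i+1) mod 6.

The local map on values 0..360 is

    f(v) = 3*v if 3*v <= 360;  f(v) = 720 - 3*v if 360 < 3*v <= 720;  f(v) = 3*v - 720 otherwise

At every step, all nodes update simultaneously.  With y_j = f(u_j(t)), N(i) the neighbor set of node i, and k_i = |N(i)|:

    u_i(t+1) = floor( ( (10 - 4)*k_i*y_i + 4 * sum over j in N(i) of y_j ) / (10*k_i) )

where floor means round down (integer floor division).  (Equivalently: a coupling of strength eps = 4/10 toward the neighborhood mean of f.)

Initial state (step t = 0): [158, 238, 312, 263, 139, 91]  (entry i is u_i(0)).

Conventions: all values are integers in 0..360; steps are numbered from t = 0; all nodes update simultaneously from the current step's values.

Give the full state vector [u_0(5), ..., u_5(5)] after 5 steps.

Answer: [221, 114, 103, 97, 225, 239]

Derivation:
t=0: [158, 238, 312, 263, 139, 91]
t=1: [203, 96, 144, 145, 250, 273]
t=2: [144, 252, 287, 234, 94, 87]
t=3: [232, 107, 95, 95, 225, 270]
t=4: [96, 254, 292, 237, 102, 67]
t=5: [221, 114, 103, 97, 225, 239]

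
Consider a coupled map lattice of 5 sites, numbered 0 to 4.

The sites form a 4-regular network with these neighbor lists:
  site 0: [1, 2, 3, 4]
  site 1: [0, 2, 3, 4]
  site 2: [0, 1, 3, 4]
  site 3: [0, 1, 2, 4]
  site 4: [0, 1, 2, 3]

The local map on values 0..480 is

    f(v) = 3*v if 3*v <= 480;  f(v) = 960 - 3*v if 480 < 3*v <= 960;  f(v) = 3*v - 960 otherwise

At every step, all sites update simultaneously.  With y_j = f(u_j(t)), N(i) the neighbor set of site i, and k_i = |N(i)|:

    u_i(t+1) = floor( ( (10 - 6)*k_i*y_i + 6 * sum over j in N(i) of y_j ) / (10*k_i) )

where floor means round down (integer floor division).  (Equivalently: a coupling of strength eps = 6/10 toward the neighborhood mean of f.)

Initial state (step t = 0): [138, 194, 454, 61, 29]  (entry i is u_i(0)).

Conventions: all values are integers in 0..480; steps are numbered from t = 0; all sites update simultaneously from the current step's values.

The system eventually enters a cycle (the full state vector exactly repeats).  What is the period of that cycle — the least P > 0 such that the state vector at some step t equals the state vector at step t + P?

Simulating step by step:
t=0: [138, 194, 454, 61, 29]
t=1: [323, 314, 320, 265, 241]
t=2: [66, 68, 64, 105, 123]
t=3: [241, 242, 239, 270, 283]
t=4: [205, 204, 207, 183, 174]
t=5: [368, 369, 366, 384, 391]
t=6: [161, 161, 159, 173, 178]
t=7: [463, 463, 463, 454, 451]
t=8: [419, 419, 419, 412, 410]
t=9: [289, 289, 289, 284, 283]
t=10: [97, 97, 97, 101, 102]
t=11: [295, 295, 295, 298, 298]
t=12: [72, 72, 72, 70, 70]
t=13: [214, 214, 214, 212, 212]
t=14: [319, 319, 319, 321, 321]
t=15: [3, 3, 3, 3, 3]
t=16: [9, 9, 9, 9, 9]
t=17: [27, 27, 27, 27, 27]
t=18: [81, 81, 81, 81, 81]
t=19: [243, 243, 243, 243, 243]
t=20: [231, 231, 231, 231, 231]
t=21: [267, 267, 267, 267, 267]
t=22: [159, 159, 159, 159, 159]
t=23: [477, 477, 477, 477, 477]
t=24: [471, 471, 471, 471, 471]
t=25: [453, 453, 453, 453, 453]
t=26: [399, 399, 399, 399, 399]
t=27: [237, 237, 237, 237, 237]
t=28: [249, 249, 249, 249, 249]
t=29: [213, 213, 213, 213, 213]
t=30: [321, 321, 321, 321, 321]
t=31: [3, 3, 3, 3, 3]

Answer: 16
Key observation: The state at step 15, [3, 3, 3, 3, 3], reappears at step 31 — and no state repeats earlier — so the cycle the system enters has period 16.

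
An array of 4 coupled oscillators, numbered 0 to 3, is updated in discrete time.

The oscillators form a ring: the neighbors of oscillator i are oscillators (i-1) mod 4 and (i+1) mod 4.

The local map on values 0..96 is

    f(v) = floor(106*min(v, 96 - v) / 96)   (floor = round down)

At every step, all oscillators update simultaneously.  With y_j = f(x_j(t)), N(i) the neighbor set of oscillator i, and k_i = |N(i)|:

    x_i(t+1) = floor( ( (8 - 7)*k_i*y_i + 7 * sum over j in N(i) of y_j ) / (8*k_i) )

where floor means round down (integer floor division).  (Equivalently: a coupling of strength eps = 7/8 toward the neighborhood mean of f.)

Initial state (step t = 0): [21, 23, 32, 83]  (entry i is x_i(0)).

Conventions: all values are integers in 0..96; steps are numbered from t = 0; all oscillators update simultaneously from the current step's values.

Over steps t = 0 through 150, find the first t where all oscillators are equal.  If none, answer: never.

Simulating step by step:
t=0: [21, 23, 32, 83]  (not all equal)
t=1: [19, 28, 21, 27]  (not all equal)
t=2: [28, 22, 28, 22]  (not all equal)
t=3: [24, 29, 24, 29]  (not all equal)
t=4: [31, 26, 31, 26]  (not all equal)
t=5: [28, 33, 28, 33]  (not all equal)
t=6: [35, 30, 35, 30]  (not all equal)
t=7: [33, 37, 33, 37]  (not all equal)
t=8: [39, 36, 39, 36]  (not all equal)
t=9: [39, 42, 39, 42]  (not all equal)
t=10: [45, 43, 45, 43]  (not all equal)
t=11: [47, 48, 47, 48]  (not all equal)
t=12: [52, 51, 52, 51]  (not all equal)
t=13: [48, 48, 48, 48]  (all equal)

Answer: 13
Key observation: Synchronization is absorbing here: once all oscillators are equal they stay equal, and step 13 is the first all-equal step.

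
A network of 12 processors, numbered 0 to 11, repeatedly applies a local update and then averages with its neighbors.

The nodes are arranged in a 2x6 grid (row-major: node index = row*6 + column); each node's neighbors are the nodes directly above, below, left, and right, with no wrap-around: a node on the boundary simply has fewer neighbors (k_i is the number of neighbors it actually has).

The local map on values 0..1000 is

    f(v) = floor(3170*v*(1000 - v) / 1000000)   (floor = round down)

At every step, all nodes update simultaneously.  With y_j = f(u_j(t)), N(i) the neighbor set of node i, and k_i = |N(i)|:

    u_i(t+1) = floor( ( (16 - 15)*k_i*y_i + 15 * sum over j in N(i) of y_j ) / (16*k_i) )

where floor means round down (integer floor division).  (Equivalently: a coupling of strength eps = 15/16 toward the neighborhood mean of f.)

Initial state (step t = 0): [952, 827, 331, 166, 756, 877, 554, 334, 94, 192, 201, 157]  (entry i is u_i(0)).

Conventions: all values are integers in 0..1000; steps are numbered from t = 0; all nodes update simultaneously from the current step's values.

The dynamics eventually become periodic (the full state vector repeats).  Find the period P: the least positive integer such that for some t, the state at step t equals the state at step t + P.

Simulating step by step:
t=0: [952, 827, 331, 166, 756, 877, 554, 334, 94, 192, 201, 157]
t=1: [588, 512, 406, 582, 439, 491, 446, 514, 609, 410, 498, 424]
t=2: [786, 775, 771, 770, 784, 777, 779, 777, 772, 771, 774, 790]
t=3: [547, 547, 556, 551, 553, 531, 541, 551, 555, 557, 540, 549]
t=4: [785, 783, 783, 782, 786, 783, 784, 784, 782, 784, 783, 787]
t=5: [536, 536, 539, 535, 538, 532, 535, 537, 536, 539, 533, 537]
t=6: [788, 787, 787, 787, 788, 787, 788, 788, 787, 788, 787, 788]
t=7: [529, 529, 531, 529, 530, 529, 529, 530, 529, 530, 529, 530]
t=8: [789, 789, 789, 789, 789, 789, 789, 789, 789, 789, 789, 789]
t=9: [527, 527, 527, 527, 527, 527, 527, 527, 527, 527, 527, 527]
t=10: [790, 790, 790, 790, 790, 790, 790, 790, 790, 790, 790, 790]
t=11: [525, 525, 525, 525, 525, 525, 525, 525, 525, 525, 525, 525]
t=12: [790, 790, 790, 790, 790, 790, 790, 790, 790, 790, 790, 790]

Answer: 2
Key observation: The state at step 10, [790, 790, 790, 790, 790, 790, 790, 790, 790, 790, 790, 790], reappears at step 12 — and no state repeats earlier — so the cycle the system enters has period 2.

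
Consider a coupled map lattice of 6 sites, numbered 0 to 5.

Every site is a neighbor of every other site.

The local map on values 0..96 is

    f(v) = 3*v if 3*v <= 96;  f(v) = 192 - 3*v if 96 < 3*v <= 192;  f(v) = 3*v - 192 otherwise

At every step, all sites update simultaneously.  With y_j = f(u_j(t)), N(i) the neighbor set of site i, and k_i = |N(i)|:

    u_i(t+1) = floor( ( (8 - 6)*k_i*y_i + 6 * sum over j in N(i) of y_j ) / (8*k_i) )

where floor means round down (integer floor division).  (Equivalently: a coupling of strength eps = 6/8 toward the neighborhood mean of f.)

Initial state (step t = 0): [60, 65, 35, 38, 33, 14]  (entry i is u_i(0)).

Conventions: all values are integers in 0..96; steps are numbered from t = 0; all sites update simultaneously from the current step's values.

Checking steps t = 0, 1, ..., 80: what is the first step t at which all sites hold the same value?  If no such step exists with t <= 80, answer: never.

Answer: 4
Key observation: Synchronization is absorbing here: once all sites are equal they stay equal, and step 4 is the first all-equal step.

Derivation:
t=0: [60, 65, 35, 38, 33, 14]  (not all equal)
t=1: [48, 47, 55, 55, 56, 51]  (not all equal)
t=2: [37, 37, 35, 35, 34, 36]  (not all equal)
t=3: [84, 84, 85, 85, 85, 84]  (not all equal)
t=4: [61, 61, 61, 61, 61, 61]  (all equal)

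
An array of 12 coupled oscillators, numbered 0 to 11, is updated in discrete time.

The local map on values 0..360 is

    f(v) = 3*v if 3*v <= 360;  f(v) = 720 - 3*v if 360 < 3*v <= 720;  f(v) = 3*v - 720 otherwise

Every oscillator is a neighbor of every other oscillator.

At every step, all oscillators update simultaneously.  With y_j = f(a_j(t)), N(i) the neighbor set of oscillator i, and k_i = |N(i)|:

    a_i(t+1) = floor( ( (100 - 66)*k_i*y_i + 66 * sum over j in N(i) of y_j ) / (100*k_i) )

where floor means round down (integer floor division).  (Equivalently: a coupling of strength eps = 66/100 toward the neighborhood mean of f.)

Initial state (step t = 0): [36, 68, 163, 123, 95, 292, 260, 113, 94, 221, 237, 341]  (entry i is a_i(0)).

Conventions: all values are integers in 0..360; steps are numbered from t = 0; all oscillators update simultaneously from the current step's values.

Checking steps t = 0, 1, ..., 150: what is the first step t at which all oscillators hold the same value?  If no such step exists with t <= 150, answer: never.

Simulating step by step:
t=0: [36, 68, 163, 123, 95, 292, 260, 113, 94, 221, 237, 341]  (not all equal)
t=1: [173, 200, 207, 241, 222, 186, 159, 238, 222, 159, 145, 227]  (not all equal)
t=2: [146, 124, 118, 91, 105, 135, 158, 92, 105, 158, 170, 101]  (not all equal)
t=3: [287, 306, 308, 285, 297, 297, 277, 286, 297, 277, 267, 293]  (not all equal)
t=4: [146, 162, 164, 145, 155, 155, 138, 146, 155, 138, 130, 151]  (not all equal)
t=5: [276, 262, 260, 276, 268, 268, 282, 276, 268, 282, 289, 271]  (not all equal)
t=6: [101, 90, 88, 101, 95, 95, 106, 101, 95, 106, 112, 97]  (not all equal)
t=7: [298, 289, 287, 298, 293, 293, 302, 298, 293, 302, 307, 295]  (not all equal)
t=8: [170, 162, 160, 170, 166, 166, 173, 170, 166, 173, 177, 167]  (not all equal)
t=9: [213, 220, 222, 213, 216, 216, 211, 213, 216, 211, 207, 216]  (not all equal)
t=10: [77, 71, 70, 77, 75, 75, 79, 77, 75, 79, 82, 75]  (not all equal)
t=11: [228, 223, 222, 228, 227, 227, 230, 228, 227, 230, 233, 227]  (not all equal)
t=12: [37, 41, 42, 37, 37, 37, 35, 37, 37, 35, 32, 37]  (not all equal)
t=13: [111, 114, 115, 111, 111, 111, 109, 111, 111, 109, 106, 111]  (not all equal)
t=14: [332, 335, 336, 332, 332, 332, 330, 332, 332, 330, 328, 332]  (not all equal)
t=15: [275, 278, 279, 275, 275, 275, 274, 275, 275, 274, 272, 275]  (not all equal)
t=16: [105, 107, 108, 105, 105, 105, 104, 105, 105, 104, 102, 105]  (not all equal)
t=17: [315, 316, 317, 315, 315, 315, 314, 315, 315, 314, 312, 315]  (not all equal)
t=18: [224, 225, 226, 224, 224, 224, 223, 224, 224, 223, 222, 224]  (not all equal)
t=19: [48, 47, 46, 48, 48, 48, 49, 48, 48, 49, 49, 48]  (not all equal)
t=20: [144, 143, 142, 144, 144, 144, 144, 144, 144, 144, 144, 144]  (not all equal)
t=21: [288, 289, 290, 288, 288, 288, 288, 288, 288, 288, 288, 288]  (not all equal)
t=22: [144, 145, 146, 144, 144, 144, 144, 144, 144, 144, 144, 144]  (not all equal)
t=23: [287, 286, 285, 287, 287, 287, 287, 287, 287, 287, 287, 287]  (not all equal)
t=24: [140, 139, 138, 140, 140, 140, 140, 140, 140, 140, 140, 140]  (not all equal)
t=25: [300, 301, 302, 300, 300, 300, 300, 300, 300, 300, 300, 300]  (not all equal)
t=26: [180, 181, 182, 180, 180, 180, 180, 180, 180, 180, 180, 180]  (not all equal)
t=27: [179, 178, 177, 179, 179, 179, 179, 179, 179, 179, 179, 179]  (not all equal)
t=28: [183, 184, 185, 183, 183, 183, 183, 183, 183, 183, 183, 183]  (not all equal)
t=29: [170, 169, 168, 170, 170, 170, 170, 170, 170, 170, 170, 170]  (not all equal)
t=30: [210, 211, 212, 210, 210, 210, 210, 210, 210, 210, 210, 210]  (not all equal)
t=31: [89, 88, 87, 89, 89, 89, 89, 89, 89, 89, 89, 89]  (not all equal)
t=32: [266, 265, 264, 266, 266, 266, 266, 266, 266, 266, 266, 266]  (not all equal)
t=33: [77, 76, 75, 77, 77, 77, 77, 77, 77, 77, 77, 77]  (not all equal)
t=34: [230, 229, 228, 230, 230, 230, 230, 230, 230, 230, 230, 230]  (not all equal)
t=35: [30, 31, 32, 30, 30, 30, 30, 30, 30, 30, 30, 30]  (not all equal)
t=36: [90, 91, 92, 90, 90, 90, 90, 90, 90, 90, 90, 90]  (not all equal)
t=37: [270, 271, 272, 270, 270, 270, 270, 270, 270, 270, 270, 270]  (not all equal)
t=38: [90, 91, 92, 90, 90, 90, 90, 90, 90, 90, 90, 90]  (not all equal)

Answer: never
Key observation: The state at step 36 reappears at step 38 — the system is in a cycle of period 2 from step 36 on.  No step 0..38 is synchronized, and the cycle repeats forever, so no step up to 150 (or ever) has all oscillators equal.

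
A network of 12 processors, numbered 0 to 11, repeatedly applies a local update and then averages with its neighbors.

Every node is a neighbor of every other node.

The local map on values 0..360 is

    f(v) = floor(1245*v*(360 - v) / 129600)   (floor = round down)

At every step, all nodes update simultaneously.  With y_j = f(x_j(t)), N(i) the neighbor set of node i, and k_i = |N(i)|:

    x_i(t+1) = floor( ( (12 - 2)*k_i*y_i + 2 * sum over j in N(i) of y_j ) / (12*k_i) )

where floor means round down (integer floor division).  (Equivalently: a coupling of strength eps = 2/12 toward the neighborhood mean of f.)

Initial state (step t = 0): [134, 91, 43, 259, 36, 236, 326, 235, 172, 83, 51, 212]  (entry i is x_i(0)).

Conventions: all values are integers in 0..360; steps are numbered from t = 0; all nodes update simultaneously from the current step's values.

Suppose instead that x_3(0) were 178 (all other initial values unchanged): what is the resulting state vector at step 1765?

Answer: [297, 189, 189, 297, 189, 297, 189, 297, 297, 189, 189, 297]
Key observation: The state at step 14, [190, 298, 298, 190, 298, 190, 298, 190, 190, 298, 298, 190], reappears at step 16: the system is in a cycle of period 2 from step 14 on.  Therefore the state at step 1765 equals the state at step 14 + ((1765 - 14) mod 2) = 15, which is [297, 189, 189, 297, 189, 297, 189, 297, 297, 189, 189, 297].

Derivation:
t=0: [134, 91, 43, 178, 36, 236, 326, 235, 172, 83, 51, 212]
t=1: [278, 233, 147, 295, 132, 271, 128, 272, 294, 221, 164, 287]
t=2: [223, 277, 291, 196, 282, 234, 278, 232, 197, 286, 297, 210]
t=3: [285, 225, 202, 297, 218, 277, 223, 278, 297, 211, 191, 292]
t=4: [213, 283, 295, 191, 288, 225, 285, 223, 191, 292, 298, 200]
t=5: [290, 216, 195, 298, 207, 283, 212, 284, 298, 200, 189, 296]
t=6: [204, 288, 297, 189, 293, 216, 291, 214, 189, 296, 298, 193]
t=7: [294, 207, 191, 298, 198, 288, 201, 290, 298, 192, 189, 297]
t=8: [197, 293, 298, 189, 296, 207, 296, 204, 189, 297, 298, 191]
t=9: [296, 198, 189, 298, 192, 293, 192, 293, 298, 190, 189, 298]
t=10: [192, 296, 298, 189, 297, 198, 297, 198, 189, 298, 298, 189]
t=11: [297, 192, 189, 297, 190, 296, 190, 296, 297, 189, 189, 297]
t=12: [190, 297, 298, 190, 298, 192, 298, 192, 190, 298, 298, 190]
t=13: [297, 190, 189, 297, 189, 297, 189, 297, 297, 189, 189, 297]
t=14: [190, 298, 298, 190, 298, 190, 298, 190, 190, 298, 298, 190]
t=15: [297, 189, 189, 297, 189, 297, 189, 297, 297, 189, 189, 297]
t=16: [190, 298, 298, 190, 298, 190, 298, 190, 190, 298, 298, 190]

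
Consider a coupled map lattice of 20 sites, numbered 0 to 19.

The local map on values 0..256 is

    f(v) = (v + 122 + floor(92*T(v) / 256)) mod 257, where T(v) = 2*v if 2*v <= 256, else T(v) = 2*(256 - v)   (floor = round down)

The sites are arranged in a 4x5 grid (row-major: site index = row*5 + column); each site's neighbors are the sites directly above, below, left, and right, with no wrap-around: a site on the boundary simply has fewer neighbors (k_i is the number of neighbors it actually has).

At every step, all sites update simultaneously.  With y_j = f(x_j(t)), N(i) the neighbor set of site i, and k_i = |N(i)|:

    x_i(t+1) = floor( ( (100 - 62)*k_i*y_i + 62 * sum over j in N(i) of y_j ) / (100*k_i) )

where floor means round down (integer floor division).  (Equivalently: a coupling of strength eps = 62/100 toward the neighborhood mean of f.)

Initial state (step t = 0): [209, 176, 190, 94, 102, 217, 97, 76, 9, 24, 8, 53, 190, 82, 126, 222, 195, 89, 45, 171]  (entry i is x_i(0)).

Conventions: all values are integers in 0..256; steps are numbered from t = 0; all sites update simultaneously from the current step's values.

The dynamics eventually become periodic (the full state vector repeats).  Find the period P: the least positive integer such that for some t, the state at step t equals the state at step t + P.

Simulating step by step:
t=0: [209, 176, 190, 94, 102, 217, 97, 76, 9, 24, 8, 53, 190, 82, 126, 222, 195, 89, 45, 171]
t=1: [105, 86, 116, 67, 73, 98, 116, 153, 121, 115, 140, 138, 114, 82, 85, 115, 109, 89, 100, 123]
t=2: [31, 40, 94, 169, 186, 53, 59, 75, 88, 91, 71, 73, 53, 29, 33, 66, 54, 37, 33, 43]
t=3: [191, 159, 120, 66, 74, 213, 224, 169, 89, 68, 236, 232, 213, 155, 147, 231, 219, 195, 181, 184]
t=4: [101, 94, 114, 158, 241, 109, 106, 84, 108, 164, 112, 112, 103, 83, 123, 112, 110, 104, 98, 96]
t=5: [38, 39, 49, 82, 102, 49, 40, 34, 50, 86, 55, 52, 33, 33, 56, 56, 52, 43, 29, 45]
t=6: [193, 192, 155, 95, 20, 200, 194, 189, 136, 100, 213, 203, 186, 187, 163, 215, 209, 189, 183, 196]
t=7: [103, 100, 83, 79, 79, 104, 103, 98, 74, 83, 107, 105, 102, 97, 85, 108, 106, 102, 101, 99]
t=8: [40, 32, 16, 52, 2, 43, 40, 64, 105, 56, 46, 44, 38, 64, 19, 48, 45, 41, 36, 28]
t=9: [187, 176, 184, 146, 180, 194, 196, 176, 155, 149, 199, 195, 203, 176, 186, 201, 198, 190, 192, 169]
t=10: [100, 100, 97, 94, 93, 103, 101, 99, 93, 94, 103, 103, 102, 99, 97, 104, 103, 103, 100, 99]
t=11: [37, 35, 31, 26, 25, 39, 38, 33, 28, 26, 42, 41, 39, 33, 31, 42, 42, 40, 36, 34]
t=12: [185, 182, 175, 168, 165, 188, 185, 179, 171, 168, 192, 191, 186, 178, 174, 194, 192, 189, 182, 179]
t=13: [100, 100, 98, 96, 95, 101, 100, 99, 97, 96, 102, 102, 100, 98, 97, 103, 102, 101, 100, 98]
t=14: [36, 35, 33, 30, 29, 37, 36, 34, 31, 30, 40, 38, 36, 33, 31, 40, 40, 37, 35, 33]
t=15: [183, 181, 178, 174, 172, 185, 183, 179, 175, 173, 188, 186, 182, 178, 175, 190, 188, 185, 180, 178]
t=16: [100, 99, 98, 97, 97, 100, 100, 99, 98, 97, 101, 100, 100, 98, 98, 101, 101, 100, 99, 98]
t=17: [35, 35, 33, 31, 31, 36, 35, 34, 32, 31, 37, 36, 35, 33, 32, 38, 37, 36, 34, 33]
t=18: [182, 181, 178, 176, 175, 183, 182, 179, 177, 175, 184, 183, 181, 178, 177, 185, 184, 182, 179, 178]
t=19: [99, 99, 98, 98, 98, 100, 99, 99, 98, 98, 100, 99, 99, 98, 98, 100, 100, 99, 99, 98]
t=20: [35, 34, 33, 33, 33, 35, 35, 34, 33, 33, 35, 35, 34, 33, 33, 36, 35, 35, 34, 33]
t=21: [181, 180, 178, 178, 178, 182, 181, 179, 178, 178, 182, 181, 180, 178, 178, 182, 182, 181, 179, 178]
t=22: [99, 99, 99, 99, 99, 99, 99, 99, 99, 99, 99, 99, 99, 99, 99, 100, 99, 99, 99, 99]
t=23: [35, 35, 35, 35, 35, 35, 35, 35, 35, 35, 35, 35, 35, 35, 35, 35, 35, 35, 35, 35]
t=24: [182, 182, 182, 182, 182, 182, 182, 182, 182, 182, 182, 182, 182, 182, 182, 182, 182, 182, 182, 182]
t=25: [100, 100, 100, 100, 100, 100, 100, 100, 100, 100, 100, 100, 100, 100, 100, 100, 100, 100, 100, 100]
t=26: [36, 36, 36, 36, 36, 36, 36, 36, 36, 36, 36, 36, 36, 36, 36, 36, 36, 36, 36, 36]
t=27: [183, 183, 183, 183, 183, 183, 183, 183, 183, 183, 183, 183, 183, 183, 183, 183, 183, 183, 183, 183]
t=28: [100, 100, 100, 100, 100, 100, 100, 100, 100, 100, 100, 100, 100, 100, 100, 100, 100, 100, 100, 100]

Answer: 3
Key observation: The state at step 25, [100, 100, 100, 100, 100, 100, 100, 100, 100, 100, 100, 100, 100, 100, 100, 100, 100, 100, 100, 100], reappears at step 28 — and no state repeats earlier — so the cycle the system enters has period 3.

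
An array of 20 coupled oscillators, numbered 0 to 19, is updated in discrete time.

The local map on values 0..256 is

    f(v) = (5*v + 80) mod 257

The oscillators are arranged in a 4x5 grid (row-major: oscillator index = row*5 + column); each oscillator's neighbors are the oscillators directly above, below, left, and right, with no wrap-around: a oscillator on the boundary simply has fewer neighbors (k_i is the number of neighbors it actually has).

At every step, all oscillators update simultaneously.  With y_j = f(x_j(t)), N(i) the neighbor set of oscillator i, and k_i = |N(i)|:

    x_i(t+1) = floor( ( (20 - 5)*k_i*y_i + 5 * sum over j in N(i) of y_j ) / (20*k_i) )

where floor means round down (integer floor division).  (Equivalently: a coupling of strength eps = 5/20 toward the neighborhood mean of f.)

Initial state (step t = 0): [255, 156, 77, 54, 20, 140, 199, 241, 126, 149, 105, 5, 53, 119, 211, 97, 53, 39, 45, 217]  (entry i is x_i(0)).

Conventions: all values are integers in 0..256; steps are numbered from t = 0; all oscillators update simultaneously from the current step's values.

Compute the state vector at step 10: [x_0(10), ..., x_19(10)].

Answer: [109, 183, 80, 119, 109, 97, 37, 31, 74, 184, 169, 113, 77, 108, 168, 81, 149, 93, 55, 61]

Derivation:
t=0: [255, 156, 77, 54, 20, 140, 199, 241, 126, 149, 105, 5, 53, 119, 211, 97, 53, 39, 45, 217]
t=1: [64, 93, 171, 118, 153, 24, 47, 33, 166, 80, 82, 98, 83, 148, 109, 60, 80, 32, 62, 122]
t=2: [136, 53, 159, 148, 102, 186, 76, 221, 146, 194, 206, 89, 215, 75, 120, 149, 202, 229, 138, 162]
t=3: [225, 112, 102, 55, 65, 223, 183, 147, 55, 39, 86, 37, 130, 185, 152, 58, 68, 184, 234, 142]
t=4: [169, 134, 79, 100, 125, 179, 189, 71, 98, 39, 213, 59, 194, 213, 74, 136, 151, 221, 206, 50]
t=5: [170, 229, 203, 88, 153, 196, 236, 167, 65, 50, 135, 117, 52, 109, 162, 207, 91, 131, 90, 89]
t=6: [147, 185, 79, 28, 65, 76, 206, 141, 131, 83, 203, 149, 101, 106, 105, 98, 54, 175, 40, 25]
t=7: [87, 204, 202, 213, 168, 168, 93, 47, 201, 216, 76, 60, 75, 97, 113, 62, 94, 153, 57, 168]
t=8: [28, 61, 67, 110, 142, 131, 48, 65, 65, 127, 186, 121, 167, 69, 125, 129, 54, 84, 103, 141]
t=9: [208, 132, 151, 114, 53, 209, 89, 143, 150, 180, 229, 161, 153, 161, 175, 199, 121, 208, 96, 44]
t=10: [109, 183, 80, 119, 109, 97, 37, 31, 74, 184, 169, 113, 77, 108, 168, 81, 149, 93, 55, 61]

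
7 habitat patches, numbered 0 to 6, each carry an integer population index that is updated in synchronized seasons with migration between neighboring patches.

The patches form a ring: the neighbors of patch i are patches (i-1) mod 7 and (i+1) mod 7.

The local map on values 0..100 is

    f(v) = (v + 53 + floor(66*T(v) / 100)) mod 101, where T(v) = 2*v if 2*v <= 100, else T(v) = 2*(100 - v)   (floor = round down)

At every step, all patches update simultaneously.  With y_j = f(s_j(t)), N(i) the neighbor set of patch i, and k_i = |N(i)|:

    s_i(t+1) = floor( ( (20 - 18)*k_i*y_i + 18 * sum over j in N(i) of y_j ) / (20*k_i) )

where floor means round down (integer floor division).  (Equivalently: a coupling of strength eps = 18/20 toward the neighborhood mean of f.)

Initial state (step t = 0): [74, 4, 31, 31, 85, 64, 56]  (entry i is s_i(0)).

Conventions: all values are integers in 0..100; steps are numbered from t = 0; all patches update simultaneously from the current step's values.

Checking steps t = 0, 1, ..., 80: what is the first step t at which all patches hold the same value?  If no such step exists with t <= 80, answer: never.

Simulating step by step:
t=0: [74, 4, 31, 31, 85, 64, 56]  (not all equal)
t=1: [63, 43, 40, 37, 44, 61, 61]  (not all equal)
t=2: [58, 53, 44, 47, 50, 59, 63]  (not all equal)
t=3: [65, 60, 63, 61, 63, 65, 64]  (not all equal)
t=4: [63, 63, 63, 63, 63, 63, 63]  (all equal)

Answer: 4
Key observation: Synchronization is absorbing here: once all patches are equal they stay equal, and step 4 is the first all-equal step.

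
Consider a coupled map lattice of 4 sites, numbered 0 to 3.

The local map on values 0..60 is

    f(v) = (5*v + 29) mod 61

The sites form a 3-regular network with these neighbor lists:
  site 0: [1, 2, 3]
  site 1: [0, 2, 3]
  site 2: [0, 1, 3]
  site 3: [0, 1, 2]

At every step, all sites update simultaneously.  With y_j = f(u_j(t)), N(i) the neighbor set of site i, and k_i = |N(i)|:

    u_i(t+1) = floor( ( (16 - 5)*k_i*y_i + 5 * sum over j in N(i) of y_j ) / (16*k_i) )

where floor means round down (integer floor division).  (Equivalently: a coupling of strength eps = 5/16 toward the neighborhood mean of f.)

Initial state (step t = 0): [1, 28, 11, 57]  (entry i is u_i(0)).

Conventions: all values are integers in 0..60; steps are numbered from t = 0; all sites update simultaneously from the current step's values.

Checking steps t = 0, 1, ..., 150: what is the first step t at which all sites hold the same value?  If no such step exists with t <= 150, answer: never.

Answer: 27
Key observation: Synchronization is absorbing here: once all sites are equal they stay equal, and step 27 is the first all-equal step.

Derivation:
t=0: [1, 28, 11, 57]  (not all equal)
t=1: [31, 39, 25, 17]  (not all equal)
t=2: [13, 37, 31, 44]  (not all equal)
t=3: [26, 25, 7, 10]  (not all equal)
t=4: [30, 28, 11, 19]  (not all equal)
t=5: [46, 40, 26, 14]  (not all equal)
t=6: [22, 41, 35, 36]  (not all equal)
t=7: [21, 41, 24, 27]  (not all equal)
t=8: [20, 43, 29, 38]  (not all equal)
t=9: [13, 9, 40, 30]  (not all equal)
t=10: [34, 23, 42, 48]  (not all equal)
t=11: [21, 25, 45, 26]  (not all equal)
t=12: [16, 28, 15, 31]  (not all equal)
t=13: [42, 41, 39, 15]  (not all equal)
t=14: [52, 49, 43, 44]  (not all equal)
t=15: [34, 25, 8, 11]  (not all equal)
t=16: [17, 26, 12, 21]  (not all equal)
t=17: [44, 35, 29, 20]  (not all equal)
t=18: [11, 21, 39, 12]  (not all equal)
t=19: [24, 17, 34, 27]  (not all equal)
t=20: [30, 45, 23, 38]  (not all equal)
t=21: [46, 18, 25, 34]  (not all equal)
t=22: [21, 46, 31, 21]  (not all equal)
t=23: [11, 12, 4, 11]  (not all equal)
t=24: [26, 29, 41, 26]  (not all equal)
t=25: [40, 48, 48, 40]  (not all equal)
t=26: [41, 29, 29, 41]  (not all equal)
t=27: [51, 51, 51, 51]  (all equal)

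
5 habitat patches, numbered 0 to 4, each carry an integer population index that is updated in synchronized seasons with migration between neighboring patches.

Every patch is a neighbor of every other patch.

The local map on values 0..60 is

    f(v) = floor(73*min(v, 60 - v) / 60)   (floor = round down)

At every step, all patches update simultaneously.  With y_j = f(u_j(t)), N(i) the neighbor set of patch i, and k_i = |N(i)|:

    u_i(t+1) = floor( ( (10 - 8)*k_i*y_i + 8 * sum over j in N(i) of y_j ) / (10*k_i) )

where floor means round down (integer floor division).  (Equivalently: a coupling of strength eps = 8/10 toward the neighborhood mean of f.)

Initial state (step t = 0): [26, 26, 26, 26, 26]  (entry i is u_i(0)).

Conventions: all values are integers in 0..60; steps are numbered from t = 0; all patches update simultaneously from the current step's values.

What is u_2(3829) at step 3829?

Simulating step by step:
t=0: [26, 26, 26, 26, 26]
t=1: [31, 31, 31, 31, 31]
t=2: [35, 35, 35, 35, 35]
t=3: [30, 30, 30, 30, 30]
t=4: [36, 36, 36, 36, 36]
t=5: [29, 29, 29, 29, 29]
t=6: [35, 35, 35, 35, 35]

Answer: u_2(3829) = 29
Key observation: The state at step 2, [35, 35, 35, 35, 35], reappears at step 6: the system is in a cycle of period 4 from step 2 on.  Therefore the state at step 3829 equals the state at step 2 + ((3829 - 2) mod 4) = 5, which is [29, 29, 29, 29, 29].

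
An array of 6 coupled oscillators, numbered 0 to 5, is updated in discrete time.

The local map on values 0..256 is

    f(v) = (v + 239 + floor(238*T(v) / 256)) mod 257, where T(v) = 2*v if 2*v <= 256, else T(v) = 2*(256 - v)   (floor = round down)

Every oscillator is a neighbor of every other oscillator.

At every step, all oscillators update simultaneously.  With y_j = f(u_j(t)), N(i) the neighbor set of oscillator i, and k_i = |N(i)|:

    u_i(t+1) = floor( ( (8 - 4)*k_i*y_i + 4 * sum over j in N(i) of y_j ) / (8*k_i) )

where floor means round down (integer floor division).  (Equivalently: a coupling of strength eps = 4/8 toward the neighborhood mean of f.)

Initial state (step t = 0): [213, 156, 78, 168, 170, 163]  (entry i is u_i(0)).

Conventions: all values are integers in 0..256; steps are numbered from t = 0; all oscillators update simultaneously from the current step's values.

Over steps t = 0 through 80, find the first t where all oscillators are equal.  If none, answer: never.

Answer: 11
Key observation: Synchronization is absorbing here: once all oscillators are equal they stay equal, and step 11 is the first all-equal step.

Derivation:
t=0: [213, 156, 78, 168, 170, 163]  (not all equal)
t=1: [52, 72, 127, 68, 67, 69]  (not all equal)
t=2: [145, 168, 128, 163, 162, 164]  (not all equal)
t=3: [70, 62, 76, 64, 64, 64]  (not all equal)
t=4: [176, 167, 183, 169, 169, 169]  (not all equal)
t=5: [51, 54, 48, 53, 53, 53]  (not all equal)
t=6: [128, 132, 125, 131, 131, 131]  (not all equal)
t=7: [88, 87, 85, 87, 87, 87]  (not all equal)
t=8: [231, 229, 227, 229, 229, 229]  (not all equal)
t=9: [3, 3, 4, 3, 3, 3]  (not all equal)
t=10: [247, 247, 248, 247, 247, 247]  (not all equal)
t=11: [244, 244, 244, 244, 244, 244]  (all equal)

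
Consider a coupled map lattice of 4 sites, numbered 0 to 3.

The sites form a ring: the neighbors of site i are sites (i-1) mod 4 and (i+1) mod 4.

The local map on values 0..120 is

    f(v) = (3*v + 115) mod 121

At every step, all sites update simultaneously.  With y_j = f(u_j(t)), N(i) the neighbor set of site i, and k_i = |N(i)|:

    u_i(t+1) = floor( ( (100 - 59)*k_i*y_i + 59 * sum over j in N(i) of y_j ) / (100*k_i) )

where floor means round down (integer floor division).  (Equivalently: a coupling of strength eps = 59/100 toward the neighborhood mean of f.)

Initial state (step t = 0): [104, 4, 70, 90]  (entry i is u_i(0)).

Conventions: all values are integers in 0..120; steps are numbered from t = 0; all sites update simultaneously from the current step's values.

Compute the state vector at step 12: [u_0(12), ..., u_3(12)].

Answer: [89, 92, 86, 92]

Derivation:
t=0: [104, 4, 70, 90]
t=1: [34, 45, 42, 52]
t=2: [50, 67, 60, 75]
t=3: [60, 52, 72, 62]
t=4: [47, 53, 62, 66]
t=5: [36, 34, 54, 50]
t=6: [76, 79, 49, 49]
t=7: [79, 80, 46, 43]
t=8: [79, 82, 38, 36]
t=9: [110, 113, 109, 106]
t=10: [81, 84, 79, 76]
t=11: [78, 68, 76, 108]
t=12: [89, 92, 86, 92]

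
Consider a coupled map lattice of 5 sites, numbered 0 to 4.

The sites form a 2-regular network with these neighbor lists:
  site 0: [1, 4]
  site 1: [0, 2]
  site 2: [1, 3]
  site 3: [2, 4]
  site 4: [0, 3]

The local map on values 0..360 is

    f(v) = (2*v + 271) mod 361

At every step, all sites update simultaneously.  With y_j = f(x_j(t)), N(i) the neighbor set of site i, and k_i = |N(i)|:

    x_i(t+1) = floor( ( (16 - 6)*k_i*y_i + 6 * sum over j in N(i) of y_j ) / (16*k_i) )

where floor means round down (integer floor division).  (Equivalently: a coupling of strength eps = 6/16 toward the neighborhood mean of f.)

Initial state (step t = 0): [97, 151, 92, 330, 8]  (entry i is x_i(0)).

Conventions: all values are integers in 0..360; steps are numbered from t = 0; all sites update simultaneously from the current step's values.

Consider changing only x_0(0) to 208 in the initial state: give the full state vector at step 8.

Simulating step by step:
t=0: [208, 151, 92, 330, 8]
t=1: [297, 211, 137, 202, 279]
t=2: [171, 268, 236, 250, 152]
t=3: [213, 104, 38, 74, 190]
t=4: [286, 201, 249, 155, 255]
t=5: [145, 226, 129, 157, 100]
t=6: [145, 69, 147, 192, 148]
t=7: [172, 105, 191, 260, 221]
t=8: [247, 177, 217, 163, 280]

Answer: [247, 177, 217, 163, 280]
Key observation: This trace re-runs the system from the modified initial state.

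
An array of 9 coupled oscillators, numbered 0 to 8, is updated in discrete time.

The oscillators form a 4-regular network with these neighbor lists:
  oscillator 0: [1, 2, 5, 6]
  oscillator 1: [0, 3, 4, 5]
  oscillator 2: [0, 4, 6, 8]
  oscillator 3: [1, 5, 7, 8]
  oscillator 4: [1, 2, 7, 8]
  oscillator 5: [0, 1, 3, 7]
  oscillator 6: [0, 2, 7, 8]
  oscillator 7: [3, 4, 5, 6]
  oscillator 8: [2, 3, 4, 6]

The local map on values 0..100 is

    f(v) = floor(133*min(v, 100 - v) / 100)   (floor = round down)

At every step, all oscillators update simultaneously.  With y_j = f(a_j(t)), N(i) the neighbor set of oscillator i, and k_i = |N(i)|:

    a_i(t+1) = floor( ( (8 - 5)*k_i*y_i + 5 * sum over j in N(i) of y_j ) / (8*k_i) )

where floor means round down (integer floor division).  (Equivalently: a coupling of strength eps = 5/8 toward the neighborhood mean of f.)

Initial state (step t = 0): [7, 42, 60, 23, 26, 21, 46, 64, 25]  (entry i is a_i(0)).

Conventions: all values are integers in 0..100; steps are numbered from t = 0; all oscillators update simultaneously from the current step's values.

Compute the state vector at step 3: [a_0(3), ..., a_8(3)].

Simulating step by step:
t=0: [7, 42, 60, 23, 26, 21, 46, 64, 25]
t=1: [34, 36, 41, 36, 42, 32, 45, 41, 40]
t=2: [48, 47, 53, 48, 53, 45, 54, 51, 53]
t=3: [61, 61, 62, 62, 62, 61, 62, 62, 62]

Answer: [61, 61, 62, 62, 62, 61, 62, 62, 62]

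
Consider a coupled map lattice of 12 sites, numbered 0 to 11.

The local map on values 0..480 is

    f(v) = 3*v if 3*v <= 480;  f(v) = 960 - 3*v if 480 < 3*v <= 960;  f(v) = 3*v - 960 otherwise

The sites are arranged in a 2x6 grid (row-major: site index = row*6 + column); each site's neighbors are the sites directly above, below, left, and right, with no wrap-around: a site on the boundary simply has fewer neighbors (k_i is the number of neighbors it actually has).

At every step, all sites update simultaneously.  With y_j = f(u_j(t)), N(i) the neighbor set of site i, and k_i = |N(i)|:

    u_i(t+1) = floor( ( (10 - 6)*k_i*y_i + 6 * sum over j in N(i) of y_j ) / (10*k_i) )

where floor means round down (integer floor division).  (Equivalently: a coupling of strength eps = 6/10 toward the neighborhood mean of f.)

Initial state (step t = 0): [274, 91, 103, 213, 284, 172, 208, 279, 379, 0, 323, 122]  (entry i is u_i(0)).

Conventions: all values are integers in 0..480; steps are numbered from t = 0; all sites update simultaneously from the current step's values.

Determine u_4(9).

Answer: u_4(9) = 349

Derivation:
t=0: [274, 91, 103, 213, 284, 172, 208, 279, 379, 0, 323, 122]
t=1: [237, 223, 277, 211, 198, 319, 212, 206, 157, 101, 98, 282]
t=2: [284, 260, 269, 290, 271, 145, 306, 354, 343, 339, 274, 134]
t=3: [109, 144, 129, 107, 191, 338, 79, 99, 90, 82, 176, 332]
t=4: [331, 375, 359, 332, 316, 148, 282, 306, 294, 303, 306, 160]
t=5: [96, 104, 102, 50, 109, 325, 68, 88, 73, 51, 125, 337]
t=6: [270, 296, 258, 217, 238, 119, 247, 252, 232, 210, 256, 137]
t=7: [147, 136, 203, 276, 270, 339, 193, 192, 249, 285, 274, 329]
t=8: [413, 398, 291, 174, 125, 75, 399, 354, 253, 138, 111, 69]
t=9: [252, 187, 209, 350, 349, 264, 209, 175, 201, 360, 332, 250]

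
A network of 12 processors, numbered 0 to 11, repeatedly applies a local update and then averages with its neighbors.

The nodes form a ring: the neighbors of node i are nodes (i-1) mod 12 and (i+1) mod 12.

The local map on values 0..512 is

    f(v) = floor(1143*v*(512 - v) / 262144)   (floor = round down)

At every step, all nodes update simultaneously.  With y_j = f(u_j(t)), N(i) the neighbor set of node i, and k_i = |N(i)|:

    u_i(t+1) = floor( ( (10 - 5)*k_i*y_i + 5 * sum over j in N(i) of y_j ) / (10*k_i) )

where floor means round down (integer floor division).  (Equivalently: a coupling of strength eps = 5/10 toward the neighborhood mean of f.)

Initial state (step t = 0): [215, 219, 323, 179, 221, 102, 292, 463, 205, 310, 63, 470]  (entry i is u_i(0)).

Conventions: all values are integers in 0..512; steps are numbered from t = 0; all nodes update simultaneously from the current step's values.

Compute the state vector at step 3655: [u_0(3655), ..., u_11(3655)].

Answer: [282, 282, 282, 282, 282, 282, 282, 282, 282, 282, 282, 282]
Key observation: The state at step 4, [282, 282, 282, 282, 282, 282, 282, 282, 282, 282, 282, 282], reappears at step 5: the system is in a cycle of period 1 from step 4 on.  Therefore the state at step 3655 equals the state at step 4 + ((3655 - 4) mod 1) = 4, which is [282, 282, 282, 282, 282, 282, 282, 282, 282, 282, 282, 282].

Derivation:
t=0: [215, 219, 323, 179, 221, 102, 292, 463, 205, 310, 63, 470]
t=1: [230, 275, 267, 266, 250, 231, 210, 187, 229, 235, 151, 143]
t=2: [269, 283, 284, 285, 284, 281, 274, 271, 277, 271, 246, 244]
t=3: [284, 282, 282, 282, 282, 283, 283, 283, 283, 284, 284, 285]
t=4: [282, 282, 282, 282, 282, 282, 282, 282, 282, 282, 282, 282]
t=5: [282, 282, 282, 282, 282, 282, 282, 282, 282, 282, 282, 282]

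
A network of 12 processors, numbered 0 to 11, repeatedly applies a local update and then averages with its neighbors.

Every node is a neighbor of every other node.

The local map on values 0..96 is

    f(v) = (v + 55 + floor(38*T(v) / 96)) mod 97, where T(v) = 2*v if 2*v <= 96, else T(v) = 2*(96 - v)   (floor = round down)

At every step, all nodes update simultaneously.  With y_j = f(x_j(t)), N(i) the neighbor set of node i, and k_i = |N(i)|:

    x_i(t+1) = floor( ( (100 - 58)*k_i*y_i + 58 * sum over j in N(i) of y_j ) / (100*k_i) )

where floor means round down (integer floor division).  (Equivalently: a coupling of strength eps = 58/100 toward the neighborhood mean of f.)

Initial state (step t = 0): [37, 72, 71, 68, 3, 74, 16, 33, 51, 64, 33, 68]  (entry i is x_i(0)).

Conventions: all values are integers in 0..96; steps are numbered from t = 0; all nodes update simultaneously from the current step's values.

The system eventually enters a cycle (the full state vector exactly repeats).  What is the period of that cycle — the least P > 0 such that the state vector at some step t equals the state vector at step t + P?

Simulating step by step:
t=0: [37, 72, 71, 68, 3, 74, 16, 33, 51, 64, 33, 68]
t=1: [36, 46, 45, 45, 50, 46, 58, 34, 44, 45, 34, 45]
t=2: [30, 36, 35, 35, 38, 36, 38, 28, 35, 35, 28, 35]
t=3: [15, 19, 19, 19, 21, 19, 21, 14, 19, 19, 14, 19]
t=4: [85, 87, 87, 87, 89, 87, 89, 84, 87, 87, 84, 87]
t=5: [51, 51, 51, 51, 51, 51, 51, 51, 51, 51, 51, 51]
t=6: [44, 44, 44, 44, 44, 44, 44, 44, 44, 44, 44, 44]
t=7: [36, 36, 36, 36, 36, 36, 36, 36, 36, 36, 36, 36]
t=8: [22, 22, 22, 22, 22, 22, 22, 22, 22, 22, 22, 22]
t=9: [94, 94, 94, 94, 94, 94, 94, 94, 94, 94, 94, 94]
t=10: [53, 53, 53, 53, 53, 53, 53, 53, 53, 53, 53, 53]
t=11: [45, 45, 45, 45, 45, 45, 45, 45, 45, 45, 45, 45]
t=12: [38, 38, 38, 38, 38, 38, 38, 38, 38, 38, 38, 38]
t=13: [26, 26, 26, 26, 26, 26, 26, 26, 26, 26, 26, 26]
t=14: [4, 4, 4, 4, 4, 4, 4, 4, 4, 4, 4, 4]
t=15: [62, 62, 62, 62, 62, 62, 62, 62, 62, 62, 62, 62]
t=16: [46, 46, 46, 46, 46, 46, 46, 46, 46, 46, 46, 46]
t=17: [40, 40, 40, 40, 40, 40, 40, 40, 40, 40, 40, 40]
t=18: [29, 29, 29, 29, 29, 29, 29, 29, 29, 29, 29, 29]
t=19: [9, 9, 9, 9, 9, 9, 9, 9, 9, 9, 9, 9]
t=20: [71, 71, 71, 71, 71, 71, 71, 71, 71, 71, 71, 71]
t=21: [48, 48, 48, 48, 48, 48, 48, 48, 48, 48, 48, 48]
t=22: [44, 44, 44, 44, 44, 44, 44, 44, 44, 44, 44, 44]

Answer: 16
Key observation: The state at step 6, [44, 44, 44, 44, 44, 44, 44, 44, 44, 44, 44, 44], reappears at step 22 — and no state repeats earlier — so the cycle the system enters has period 16.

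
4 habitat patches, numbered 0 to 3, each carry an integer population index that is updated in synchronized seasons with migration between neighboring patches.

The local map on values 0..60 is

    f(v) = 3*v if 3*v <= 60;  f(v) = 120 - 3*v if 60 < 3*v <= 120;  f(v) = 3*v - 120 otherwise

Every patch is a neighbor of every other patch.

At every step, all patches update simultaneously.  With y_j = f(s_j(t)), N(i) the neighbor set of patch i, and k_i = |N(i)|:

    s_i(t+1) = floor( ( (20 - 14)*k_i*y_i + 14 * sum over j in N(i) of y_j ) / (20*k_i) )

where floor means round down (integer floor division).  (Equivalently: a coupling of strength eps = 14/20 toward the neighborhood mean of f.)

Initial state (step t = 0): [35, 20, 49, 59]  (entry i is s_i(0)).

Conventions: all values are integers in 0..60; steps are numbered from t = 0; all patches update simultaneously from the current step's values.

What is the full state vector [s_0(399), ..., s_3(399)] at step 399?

Simulating step by step:
t=0: [35, 20, 49, 59]
t=1: [38, 41, 38, 40]
t=2: [3, 3, 3, 3]
t=3: [9, 9, 9, 9]
t=4: [27, 27, 27, 27]
t=5: [39, 39, 39, 39]
t=6: [3, 3, 3, 3]

Answer: [9, 9, 9, 9]
Key observation: The state at step 2, [3, 3, 3, 3], reappears at step 6: the system is in a cycle of period 4 from step 2 on.  Therefore the state at step 399 equals the state at step 2 + ((399 - 2) mod 4) = 3, which is [9, 9, 9, 9].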